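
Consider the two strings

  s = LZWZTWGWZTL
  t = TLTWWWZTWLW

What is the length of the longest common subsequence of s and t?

7

One common subsequence of length 7: L at s[1]=t[2], then W at s[3]=t[4], then W at s[6]=t[5], then W at s[8]=t[6], then Z at s[9]=t[7], then T at s[10]=t[8], then L at s[11]=t[10]. dp[11][11] = 7 confirms this is the maximum.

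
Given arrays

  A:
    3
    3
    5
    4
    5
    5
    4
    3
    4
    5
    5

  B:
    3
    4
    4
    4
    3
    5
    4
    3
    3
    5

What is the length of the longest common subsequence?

6

Taking 3 (A #1, B #1) → 3 (A #2, B #5) → 5 (A #3, B #6) → 4 (A #4, B #7) → 3 (A #8, B #9) → 5 (A #11, B #10) gives a common subsequence of length 6. dp[11][10] = 6 confirms this is the maximum.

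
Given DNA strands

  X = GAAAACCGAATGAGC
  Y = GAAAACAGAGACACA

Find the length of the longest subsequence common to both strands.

11

Match G [1,1], then A [2,2], then A [3,3], then A [4,4], then A [5,5], then C [6,6], then G [8,8], then A [9,9], then A [10,11], then A [13,13], then C [15,14] — 11 bases in the same relative order in both. dp[15][15] = 11 confirms this is the maximum.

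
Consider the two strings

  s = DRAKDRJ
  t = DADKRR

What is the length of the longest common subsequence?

One common subsequence of length 4: D [1,1]; then A [3,2]; then K [4,4]; then R [6,6]. Since dp[7][6] = 4, nothing longer is possible.

4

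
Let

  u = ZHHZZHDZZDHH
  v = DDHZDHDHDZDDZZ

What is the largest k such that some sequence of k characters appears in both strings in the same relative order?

7

Match Z [1,4]; then H [2,6]; then H [3,8]; then Z [4,10]; then D [7,12]; then Z [8,13]; then Z [9,14] — 7 characters in the same relative order in both. Since dp[12][14] = 7, nothing longer is possible.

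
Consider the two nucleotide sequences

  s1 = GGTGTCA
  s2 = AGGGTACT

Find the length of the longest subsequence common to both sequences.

One common subsequence of length 5: G [1,2] → G [2,3] → G [4,4] → T [5,5] → C [6,7]. Since dp[7][8] = 5, nothing longer is possible.

5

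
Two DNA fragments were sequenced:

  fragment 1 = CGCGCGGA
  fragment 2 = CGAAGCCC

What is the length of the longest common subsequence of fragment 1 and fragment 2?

One common subsequence of length 4: C at fragment 1[1]=fragment 2[1] → G at fragment 1[2]=fragment 2[5] → C at fragment 1[3]=fragment 2[7] → C at fragment 1[5]=fragment 2[8]. The LCS DP gives dp[8][8] = 4, so this is optimal.

4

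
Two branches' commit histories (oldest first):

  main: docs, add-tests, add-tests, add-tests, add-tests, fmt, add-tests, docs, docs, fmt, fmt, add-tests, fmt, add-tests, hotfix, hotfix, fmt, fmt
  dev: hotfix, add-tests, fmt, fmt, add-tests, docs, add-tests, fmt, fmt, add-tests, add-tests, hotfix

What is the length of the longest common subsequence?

Taking add-tests (main #2, dev #2) → fmt (main #6, dev #4) → add-tests (main #7, dev #5) → docs (main #8, dev #6) → fmt (main #10, dev #8) → fmt (main #11, dev #9) → add-tests (main #12, dev #10) → add-tests (main #14, dev #11) → hotfix (main #16, dev #12) gives a common subsequence of length 9. Since dp[18][12] = 9, nothing longer is possible.

9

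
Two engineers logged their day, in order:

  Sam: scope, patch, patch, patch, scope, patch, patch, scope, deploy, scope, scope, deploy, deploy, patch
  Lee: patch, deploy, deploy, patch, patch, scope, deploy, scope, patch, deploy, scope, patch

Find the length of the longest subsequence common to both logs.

Match patch (Sam #2, Lee #1), then patch (Sam #3, Lee #4), then patch (Sam #4, Lee #5), then scope (Sam #5, Lee #8), then patch (Sam #7, Lee #9), then deploy (Sam #9, Lee #10), then scope (Sam #11, Lee #11), then patch (Sam #14, Lee #12) — 8 tasks in the same relative order in both. The LCS DP gives dp[14][12] = 8, so this is optimal.

8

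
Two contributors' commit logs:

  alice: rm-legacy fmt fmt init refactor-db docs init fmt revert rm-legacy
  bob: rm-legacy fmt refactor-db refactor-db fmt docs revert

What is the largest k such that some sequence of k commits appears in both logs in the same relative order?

Taking rm-legacy (alice #1, bob #1), then fmt (alice #2, bob #2), then fmt (alice #3, bob #5), then docs (alice #6, bob #6), then revert (alice #9, bob #7) gives a common subsequence of length 5. Since dp[10][7] = 5, nothing longer is possible.

5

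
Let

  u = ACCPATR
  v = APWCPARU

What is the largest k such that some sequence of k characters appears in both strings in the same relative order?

5

Let dp[i][j] be the LCS length of the first i characters of u and the first j characters of v. dp[i][j] = dp[i-1][j-1]+1 when the i-th and j-th characters match, else max(dp[i-1][j], dp[i][j-1]).
    ·  A  P  W  C  P  A  R  U
 ·  0  0  0  0  0  0  0  0  0
 A  0  1  1  1  1  1  1  1  1
 C  0  1  1  1  2  2  2  2  2
 C  0  1  1  1  2  2  2  2  2
 P  0  1  2  2  2  3  3  3  3
 A  0  1  2  2  2  3  4  4  4
 T  0  1  2  2  2  3  4  4  4
 R  0  1  2  2  2  3  4  5  5
dp[7][8] = 5. One LCS (by backtracking along matches): ACPAR.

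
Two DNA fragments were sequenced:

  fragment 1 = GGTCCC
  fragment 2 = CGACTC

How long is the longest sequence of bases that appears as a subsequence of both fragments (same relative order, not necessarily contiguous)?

3

Taking G at fragment 1[1]=fragment 2[2], T at fragment 1[3]=fragment 2[5], C at fragment 1[6]=fragment 2[6] gives a common subsequence of length 3. Since dp[6][6] = 3, nothing longer is possible.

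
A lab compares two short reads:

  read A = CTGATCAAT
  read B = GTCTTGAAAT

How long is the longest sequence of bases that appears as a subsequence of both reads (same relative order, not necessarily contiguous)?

7

Let dp[i][j] be the LCS length of the first i bases of read A and the first j bases of read B. dp[i][j] = dp[i-1][j-1]+1 when the i-th and j-th bases match, else max(dp[i-1][j], dp[i][j-1]).
    ·  G  T  C  T  T  G  A  A  A  T
 ·  0  0  0  0  0  0  0  0  0  0  0
 C  0  0  0  1  1  1  1  1  1  1  1
 T  0  0  1  1  2  2  2  2  2  2  2
 G  0  1  1  1  2  2  3  3  3  3  3
 A  0  1  1  1  2  2  3  4  4  4  4
 T  0  1  2  2  2  3  3  4  4  4  5
 C  0  1  2  3  3  3  3  4  4  4  5
 A  0  1  2  3  3  3  3  4  5  5  5
 A  0  1  2  3  3  3  3  4  5  6  6
 T  0  1  2  3  4  4  4  4  5  6  7
dp[9][10] = 7. One LCS (by backtracking along matches): CTGAAAT.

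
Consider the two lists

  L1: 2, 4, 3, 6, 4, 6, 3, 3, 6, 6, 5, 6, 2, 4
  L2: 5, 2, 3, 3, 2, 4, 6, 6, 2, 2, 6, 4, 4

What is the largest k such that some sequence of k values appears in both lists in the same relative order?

7

One common subsequence of length 7: 2 (L1 #1, L2 #2), then 3 (L1 #3, L2 #4), then 4 (L1 #5, L2 #6), then 6 (L1 #6, L2 #7), then 6 (L1 #9, L2 #8), then 6 (L1 #10, L2 #11), then 4 (L1 #14, L2 #13). dp[14][13] = 7 confirms this is the maximum.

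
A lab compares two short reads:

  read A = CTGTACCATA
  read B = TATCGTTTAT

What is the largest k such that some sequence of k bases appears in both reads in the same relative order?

Match C at read A[1]=read B[4], then T at read A[2]=read B[7], then T at read A[4]=read B[8], then A at read A[8]=read B[9], then T at read A[9]=read B[10] — 5 bases in the same relative order in both. The LCS DP gives dp[10][10] = 5, so this is optimal.

5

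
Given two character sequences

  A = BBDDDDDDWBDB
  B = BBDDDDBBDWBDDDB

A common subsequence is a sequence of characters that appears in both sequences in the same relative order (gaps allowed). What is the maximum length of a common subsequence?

Pick B at A[1]=B[1] → B at A[2]=B[2] → D at A[3]=B[3] → D at A[4]=B[4] → D at A[5]=B[5] → D at A[6]=B[6] → D at A[8]=B[9] → W at A[9]=B[10] → B at A[10]=B[11] → D at A[11]=B[14] → B at A[12]=B[15]; all 11 characters appear in both, in order, and the DP table's final entry dp[12][15] is also 11, so no common subsequence is longer.

11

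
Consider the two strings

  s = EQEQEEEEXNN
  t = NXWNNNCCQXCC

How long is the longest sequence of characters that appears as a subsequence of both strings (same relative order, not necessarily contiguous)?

Let dp[i][j] be the LCS length of the first i characters of s and the first j characters of t. dp[i][j] = dp[i-1][j-1]+1 when the i-th and j-th characters match, else max(dp[i-1][j], dp[i][j-1]).
    ·  N  X  W  N  N  N  C  C  Q  X  C  C
 ·  0  0  0  0  0  0  0  0  0  0  0  0  0
 E  0  0  0  0  0  0  0  0  0  0  0  0  0
 Q  0  0  0  0  0  0  0  0  0  1  1  1  1
 E  0  0  0  0  0  0  0  0  0  1  1  1  1
 Q  0  0  0  0  0  0  0  0  0  1  1  1  1
 E  0  0  0  0  0  0  0  0  0  1  1  1  1
 E  0  0  0  0  0  0  0  0  0  1  1  1  1
 E  0  0  0  0  0  0  0  0  0  1  1  1  1
 E  0  0  0  0  0  0  0  0  0  1  1  1  1
 X  0  0  1  1  1  1  1  1  1  1  2  2  2
 N  0  1  1  1  2  2  2  2  2  2  2  2  2
 N  0  1  1  1  2  3  3  3  3  3  3  3  3
dp[11][12] = 3. One LCS (by backtracking along matches): XNN.

3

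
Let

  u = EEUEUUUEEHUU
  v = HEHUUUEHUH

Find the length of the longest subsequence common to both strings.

7

Let dp[i][j] be the LCS length of the first i characters of u and the first j characters of v. dp[i][j] = dp[i-1][j-1]+1 when the i-th and j-th characters match, else max(dp[i-1][j], dp[i][j-1]).
    ·  H  E  H  U  U  U  E  H  U  H
 ·  0  0  0  0  0  0  0  0  0  0  0
 E  0  0  1  1  1  1  1  1  1  1  1
 E  0  0  1  1  1  1  1  2  2  2  2
 U  0  0  1  1  2  2  2  2  2  3  3
 E  0  0  1  1  2  2  2  3  3  3  3
 U  0  0  1  1  2  3  3  3  3  4  4
 U  0  0  1  1  2  3  4  4  4  4  4
 U  0  0  1  1  2  3  4  4  4  5  5
 E  0  0  1  1  2  3  4  5  5  5  5
 E  0  0  1  1  2  3  4  5  5  5  5
 H  0  1  1  2  2  3  4  5  6  6  6
 U  0  1  1  2  3  3  4  5  6  7  7
 U  0  1  1  2  3  4  4  5  6  7  7
dp[12][10] = 7. One LCS (by backtracking along matches): EUUUEHU.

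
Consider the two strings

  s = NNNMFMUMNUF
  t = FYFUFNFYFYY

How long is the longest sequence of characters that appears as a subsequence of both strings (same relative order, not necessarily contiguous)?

4

Match F (s #5, t #3), U (s #7, t #4), N (s #9, t #6), F (s #11, t #9) — 4 characters in the same relative order in both. Since dp[11][11] = 4, nothing longer is possible.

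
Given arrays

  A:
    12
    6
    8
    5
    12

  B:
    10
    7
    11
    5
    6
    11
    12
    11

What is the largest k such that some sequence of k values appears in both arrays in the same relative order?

2

Match 6 [2,5]; then 12 [5,7] — 2 values in the same relative order in both. The LCS DP gives dp[5][8] = 2, so this is optimal.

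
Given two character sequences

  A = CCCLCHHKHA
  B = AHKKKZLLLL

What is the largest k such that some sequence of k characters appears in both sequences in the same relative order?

Match H at A[6]=B[2]; then K at A[8]=B[5] — 2 characters in the same relative order in both. dp[10][10] = 2 confirms this is the maximum.

2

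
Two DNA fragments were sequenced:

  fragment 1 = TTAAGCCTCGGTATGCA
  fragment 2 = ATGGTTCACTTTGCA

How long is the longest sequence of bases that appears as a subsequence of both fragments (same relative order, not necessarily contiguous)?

Taking T (fragment 1 #1, fragment 2 #5), T (fragment 1 #2, fragment 2 #6), A (fragment 1 #4, fragment 2 #8), C (fragment 1 #7, fragment 2 #9), T (fragment 1 #8, fragment 2 #10), T (fragment 1 #12, fragment 2 #11), T (fragment 1 #14, fragment 2 #12), G (fragment 1 #15, fragment 2 #13), C (fragment 1 #16, fragment 2 #14), A (fragment 1 #17, fragment 2 #15) gives a common subsequence of length 10. The LCS DP gives dp[17][15] = 10, so this is optimal.

10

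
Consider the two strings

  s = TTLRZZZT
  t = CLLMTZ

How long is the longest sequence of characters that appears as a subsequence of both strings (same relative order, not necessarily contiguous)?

Taking T [2,5]; then Z [7,6] gives a common subsequence of length 2, and the DP table's final entry dp[8][6] is also 2, so no common subsequence is longer.

2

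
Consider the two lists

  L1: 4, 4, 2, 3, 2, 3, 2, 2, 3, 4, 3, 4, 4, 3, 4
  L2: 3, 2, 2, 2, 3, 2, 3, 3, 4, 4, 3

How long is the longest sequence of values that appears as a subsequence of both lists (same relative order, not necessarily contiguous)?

9

Match 2 at L1[3]=L2[3]; then 2 at L1[5]=L2[4]; then 3 at L1[6]=L2[5]; then 2 at L1[8]=L2[6]; then 3 at L1[9]=L2[7]; then 3 at L1[11]=L2[8]; then 4 at L1[12]=L2[9]; then 4 at L1[13]=L2[10]; then 3 at L1[14]=L2[11] — 9 values in the same relative order in both, and the DP table's final entry dp[15][11] is also 9, so no common subsequence is longer.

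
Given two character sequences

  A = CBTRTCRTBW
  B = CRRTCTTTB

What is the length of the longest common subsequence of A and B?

6

Taking C at A[1]=B[1]; then R at A[4]=B[3]; then T at A[5]=B[4]; then C at A[6]=B[5]; then T at A[8]=B[8]; then B at A[9]=B[9] gives a common subsequence of length 6. Since dp[10][9] = 6, nothing longer is possible.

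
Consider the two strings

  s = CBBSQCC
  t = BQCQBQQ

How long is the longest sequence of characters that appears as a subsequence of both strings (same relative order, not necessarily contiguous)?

3

Pick C [1,3], B [2,5], Q [5,7]; all 3 characters appear in both, in order. Since dp[7][7] = 3, nothing longer is possible.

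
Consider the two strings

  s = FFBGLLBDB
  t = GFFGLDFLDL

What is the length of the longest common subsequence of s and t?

6

Let dp[i][j] be the LCS length of the first i characters of s and the first j characters of t. dp[i][j] = dp[i-1][j-1]+1 when the i-th and j-th characters match, else max(dp[i-1][j], dp[i][j-1]).
    ·  G  F  F  G  L  D  F  L  D  L
 ·  0  0  0  0  0  0  0  0  0  0  0
 F  0  0  1  1  1  1  1  1  1  1  1
 F  0  0  1  2  2  2  2  2  2  2  2
 B  0  0  1  2  2  2  2  2  2  2  2
 G  0  1  1  2  3  3  3  3  3  3  3
 L  0  1  1  2  3  4  4  4  4  4  4
 L  0  1  1  2  3  4  4  4  5  5  5
 B  0  1  1  2  3  4  4  4  5  5  5
 D  0  1  1  2  3  4  5  5  5  6  6
 B  0  1  1  2  3  4  5  5  5  6  6
dp[9][10] = 6. One LCS (by backtracking along matches): FFGLLD.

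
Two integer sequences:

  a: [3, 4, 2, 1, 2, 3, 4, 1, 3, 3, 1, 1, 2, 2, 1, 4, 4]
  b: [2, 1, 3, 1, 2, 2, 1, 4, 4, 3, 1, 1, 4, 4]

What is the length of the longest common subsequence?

9

Match 3 [1,3], then 2 [3,6], then 1 [4,7], then 4 [7,9], then 3 [10,10], then 1 [12,11], then 1 [15,12], then 4 [16,13], then 4 [17,14] — 9 values in the same relative order in both. Since dp[17][14] = 9, nothing longer is possible.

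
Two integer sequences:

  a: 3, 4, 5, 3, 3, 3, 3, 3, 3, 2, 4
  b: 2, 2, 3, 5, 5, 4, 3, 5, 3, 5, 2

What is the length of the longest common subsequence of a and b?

Taking 3 (a #1, b #3), 4 (a #2, b #6), 5 (a #3, b #8), 3 (a #4, b #9), 2 (a #10, b #11) gives a common subsequence of length 5. dp[11][11] = 5 confirms this is the maximum.

5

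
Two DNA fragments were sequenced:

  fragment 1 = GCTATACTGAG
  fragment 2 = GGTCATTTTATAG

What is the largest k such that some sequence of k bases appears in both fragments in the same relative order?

Let dp[i][j] be the LCS length of the first i bases of fragment 1 and the first j bases of fragment 2. dp[i][j] = dp[i-1][j-1]+1 when the i-th and j-th bases match, else max(dp[i-1][j], dp[i][j-1]).
    ·  G  G  T  C  A  T  T  T  T  A  T  A  G
 ·  0  0  0  0  0  0  0  0  0  0  0  0  0  0
 G  0  1  1  1  1  1  1  1  1  1  1  1  1  1
 C  0  1  1  1  2  2  2  2  2  2  2  2  2  2
 T  0  1  1  2  2  2  3  3  3  3  3  3  3  3
 A  0  1  1  2  2  3  3  3  3  3  4  4  4  4
 T  0  1  1  2  2  3  4  4  4  4  4  5  5  5
 A  0  1  1  2  2  3  4  4  4  4  5  5  6  6
 C  0  1  1  2  3  3  4  4  4  4  5  5  6  6
 T  0  1  1  2  3  3  4  5  5  5  5  6  6  6
 G  0  1  2  2  3  3  4  5  5  5  5  6  6  7
 A  0  1  2  2  3  4  4  5  5  5  6  6  7  7
 G  0  1  2  2  3  4  4  5  5  5  6  6  7  8
dp[11][13] = 8. One LCS (by backtracking along matches): GCTTATAG.

8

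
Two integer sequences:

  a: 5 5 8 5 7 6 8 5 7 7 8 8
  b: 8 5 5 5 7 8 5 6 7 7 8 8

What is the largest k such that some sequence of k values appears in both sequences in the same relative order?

Let dp[i][j] be the LCS length of the first i values of a and the first j values of b. dp[i][j] = dp[i-1][j-1]+1 when the i-th and j-th values match, else max(dp[i-1][j], dp[i][j-1]).
    ·  8  5  5  5  7  8  5  6  7  7  8  8
 ·  0  0  0  0  0  0  0  0  0  0  0  0  0
 5  0  0  1  1  1  1  1  1  1  1  1  1  1
 5  0  0  1  2  2  2  2  2  2  2  2  2  2
 8  0  1  1  2  2  2  3  3  3  3  3  3  3
 5  0  1  2  2  3  3  3  4  4  4  4  4  4
 7  0  1  2  2  3  4  4  4  4  5  5  5  5
 6  0  1  2  2  3  4  4  4  5  5  5  5  5
 8  0  1  2  2  3  4  5  5  5  5  5  6  6
 5  0  1  2  3  3  4  5  6  6  6  6  6  6
 7  0  1  2  3  3  4  5  6  6  7  7  7  7
 7  0  1  2  3  3  4  5  6  6  7  8  8  8
 8  0  1  2  3  3  4  5  6  6  7  8  9  9
 8  0  1  2  3  3  4  5  6  6  7  8  9 10
dp[12][12] = 10. One LCS (by backtracking along matches): 5, 5, 5, 7, 8, 5, 7, 7, 8, 8.

10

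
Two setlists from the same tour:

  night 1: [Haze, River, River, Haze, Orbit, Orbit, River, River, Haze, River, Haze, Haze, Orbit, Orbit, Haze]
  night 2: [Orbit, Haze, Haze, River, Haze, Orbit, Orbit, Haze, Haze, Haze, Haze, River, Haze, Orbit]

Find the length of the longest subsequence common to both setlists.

9

Taking Haze (night 1 #1, night 2 #3), River (night 1 #3, night 2 #4), Haze (night 1 #4, night 2 #5), Orbit (night 1 #5, night 2 #6), Orbit (night 1 #6, night 2 #7), Haze (night 1 #9, night 2 #11), River (night 1 #10, night 2 #12), Haze (night 1 #12, night 2 #13), Orbit (night 1 #14, night 2 #14) gives a common subsequence of length 9. The LCS DP gives dp[15][14] = 9, so this is optimal.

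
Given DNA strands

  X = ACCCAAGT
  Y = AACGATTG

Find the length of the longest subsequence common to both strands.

Let dp[i][j] be the LCS length of the first i bases of X and the first j bases of Y. dp[i][j] = dp[i-1][j-1]+1 when the i-th and j-th bases match, else max(dp[i-1][j], dp[i][j-1]).
    ·  A  A  C  G  A  T  T  G
 ·  0  0  0  0  0  0  0  0  0
 A  0  1  1  1  1  1  1  1  1
 C  0  1  1  2  2  2  2  2  2
 C  0  1  1  2  2  2  2  2  2
 C  0  1  1  2  2  2  2  2  2
 A  0  1  2  2  2  3  3  3  3
 A  0  1  2  2  2  3  3  3  3
 G  0  1  2  2  3  3  3  3  4
 T  0  1  2  2  3  3  4  4  4
dp[8][8] = 4. One LCS (by backtracking along matches): ACAG.

4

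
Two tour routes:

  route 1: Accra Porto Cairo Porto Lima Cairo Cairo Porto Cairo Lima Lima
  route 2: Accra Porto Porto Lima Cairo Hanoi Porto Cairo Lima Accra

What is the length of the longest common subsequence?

Match Accra [1,1] → Porto [2,2] → Porto [4,3] → Lima [5,4] → Cairo [6,5] → Porto [8,7] → Cairo [9,8] → Lima [10,9] — 8 stops in the same relative order in both. The LCS DP gives dp[11][10] = 8, so this is optimal.

8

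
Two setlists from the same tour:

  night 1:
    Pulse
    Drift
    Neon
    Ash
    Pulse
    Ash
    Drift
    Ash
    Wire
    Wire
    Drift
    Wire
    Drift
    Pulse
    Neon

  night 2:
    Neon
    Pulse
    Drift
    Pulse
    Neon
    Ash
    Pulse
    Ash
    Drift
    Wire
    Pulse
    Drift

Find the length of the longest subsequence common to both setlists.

9

Taking Pulse [1,2] → Drift [2,3] → Neon [3,5] → Ash [4,6] → Pulse [5,7] → Ash [6,8] → Drift [7,9] → Wire [9,10] → Drift [13,12] gives a common subsequence of length 9. Since dp[15][12] = 9, nothing longer is possible.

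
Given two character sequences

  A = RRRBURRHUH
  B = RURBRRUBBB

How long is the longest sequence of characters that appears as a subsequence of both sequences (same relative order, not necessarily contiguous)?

6

Taking R [1,1], R [3,3], B [4,4], R [6,5], R [7,6], U [9,7] gives a common subsequence of length 6. The LCS DP gives dp[10][10] = 6, so this is optimal.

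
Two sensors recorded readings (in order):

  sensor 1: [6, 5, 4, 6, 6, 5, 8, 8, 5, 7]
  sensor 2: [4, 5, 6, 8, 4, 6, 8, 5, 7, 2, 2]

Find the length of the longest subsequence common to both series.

One common subsequence of length 6: 6 at sensor 1[1]=sensor 2[3], 4 at sensor 1[3]=sensor 2[5], 6 at sensor 1[5]=sensor 2[6], 8 at sensor 1[8]=sensor 2[7], 5 at sensor 1[9]=sensor 2[8], 7 at sensor 1[10]=sensor 2[9], and the DP table's final entry dp[10][11] is also 6, so no common subsequence is longer.

6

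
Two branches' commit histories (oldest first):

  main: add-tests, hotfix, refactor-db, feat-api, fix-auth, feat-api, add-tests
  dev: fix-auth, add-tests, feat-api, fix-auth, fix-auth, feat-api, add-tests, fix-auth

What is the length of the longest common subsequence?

5

Match add-tests (main #1, dev #2), feat-api (main #4, dev #3), fix-auth (main #5, dev #5), feat-api (main #6, dev #6), add-tests (main #7, dev #7) — 5 commits in the same relative order in both. The LCS DP gives dp[7][8] = 5, so this is optimal.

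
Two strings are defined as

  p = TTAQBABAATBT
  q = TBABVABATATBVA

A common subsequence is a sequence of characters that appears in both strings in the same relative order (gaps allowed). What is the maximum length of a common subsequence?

One common subsequence of length 9: T at p[1]=q[1], then A at p[3]=q[3], then B at p[5]=q[4], then A at p[6]=q[6], then B at p[7]=q[7], then A at p[8]=q[8], then A at p[9]=q[10], then T at p[10]=q[11], then B at p[11]=q[12]. dp[12][14] = 9 confirms this is the maximum.

9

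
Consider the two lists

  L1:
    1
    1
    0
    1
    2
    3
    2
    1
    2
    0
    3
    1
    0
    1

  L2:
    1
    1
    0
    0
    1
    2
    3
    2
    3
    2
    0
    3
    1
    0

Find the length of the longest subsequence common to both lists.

12

Taking 1 at L1[1]=L2[1], then 1 at L1[2]=L2[2], then 0 at L1[3]=L2[4], then 1 at L1[4]=L2[5], then 2 at L1[5]=L2[6], then 3 at L1[6]=L2[7], then 2 at L1[7]=L2[8], then 2 at L1[9]=L2[10], then 0 at L1[10]=L2[11], then 3 at L1[11]=L2[12], then 1 at L1[12]=L2[13], then 0 at L1[13]=L2[14] gives a common subsequence of length 12. Since dp[14][14] = 12, nothing longer is possible.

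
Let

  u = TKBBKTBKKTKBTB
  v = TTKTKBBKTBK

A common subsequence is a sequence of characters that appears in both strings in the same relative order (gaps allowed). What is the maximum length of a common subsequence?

Match T [1,4], then K [2,5], then B [3,6], then B [4,7], then K [5,8], then T [6,9], then B [7,10], then K [11,11] — 8 characters in the same relative order in both. The LCS DP gives dp[14][11] = 8, so this is optimal.

8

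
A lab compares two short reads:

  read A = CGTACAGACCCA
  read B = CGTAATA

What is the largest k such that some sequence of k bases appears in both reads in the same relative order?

Match C (read A #1, read B #1); then G (read A #2, read B #2); then T (read A #3, read B #3); then A (read A #4, read B #4); then A (read A #6, read B #5); then A (read A #12, read B #7) — 6 bases in the same relative order in both, and the DP table's final entry dp[12][7] is also 6, so no common subsequence is longer.

6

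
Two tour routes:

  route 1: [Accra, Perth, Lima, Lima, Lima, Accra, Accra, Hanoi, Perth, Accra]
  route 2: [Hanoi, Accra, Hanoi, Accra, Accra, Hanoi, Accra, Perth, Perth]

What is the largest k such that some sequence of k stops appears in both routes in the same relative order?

Taking Accra at route 1[1]=route 2[2] → Accra at route 1[6]=route 2[4] → Accra at route 1[7]=route 2[5] → Hanoi at route 1[8]=route 2[6] → Perth at route 1[9]=route 2[9] gives a common subsequence of length 5. The LCS DP gives dp[10][9] = 5, so this is optimal.

5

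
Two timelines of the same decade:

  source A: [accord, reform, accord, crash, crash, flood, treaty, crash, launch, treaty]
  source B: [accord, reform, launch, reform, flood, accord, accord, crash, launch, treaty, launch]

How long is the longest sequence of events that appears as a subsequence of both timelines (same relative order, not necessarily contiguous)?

6

Pick accord at source A[1]=source B[1], reform at source A[2]=source B[4], accord at source A[3]=source B[7], crash at source A[4]=source B[8], treaty at source A[7]=source B[10], launch at source A[9]=source B[11]; all 6 events appear in both, in order. Since dp[10][11] = 6, nothing longer is possible.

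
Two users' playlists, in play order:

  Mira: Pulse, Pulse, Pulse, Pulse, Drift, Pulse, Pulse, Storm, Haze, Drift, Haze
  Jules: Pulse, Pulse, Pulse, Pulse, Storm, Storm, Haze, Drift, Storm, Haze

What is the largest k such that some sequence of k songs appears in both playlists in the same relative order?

Taking Pulse at Mira[1]=Jules[1]; then Pulse at Mira[2]=Jules[2]; then Pulse at Mira[3]=Jules[3]; then Pulse at Mira[4]=Jules[4]; then Storm at Mira[8]=Jules[6]; then Haze at Mira[9]=Jules[7]; then Drift at Mira[10]=Jules[8]; then Haze at Mira[11]=Jules[10] gives a common subsequence of length 8. The LCS DP gives dp[11][10] = 8, so this is optimal.

8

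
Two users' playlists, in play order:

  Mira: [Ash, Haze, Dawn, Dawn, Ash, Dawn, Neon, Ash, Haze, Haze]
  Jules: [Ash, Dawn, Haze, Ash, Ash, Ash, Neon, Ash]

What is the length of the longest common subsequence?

Match Ash (Mira #1, Jules #1), then Haze (Mira #2, Jules #3), then Ash (Mira #5, Jules #6), then Neon (Mira #7, Jules #7), then Ash (Mira #8, Jules #8) — 5 songs in the same relative order in both. Since dp[10][8] = 5, nothing longer is possible.

5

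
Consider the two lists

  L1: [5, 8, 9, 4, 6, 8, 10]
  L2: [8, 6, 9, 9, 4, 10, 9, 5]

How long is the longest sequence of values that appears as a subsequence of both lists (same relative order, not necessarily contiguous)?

One common subsequence of length 4: 8 (L1 #2, L2 #1); then 9 (L1 #3, L2 #4); then 4 (L1 #4, L2 #5); then 10 (L1 #7, L2 #6). dp[7][8] = 4 confirms this is the maximum.

4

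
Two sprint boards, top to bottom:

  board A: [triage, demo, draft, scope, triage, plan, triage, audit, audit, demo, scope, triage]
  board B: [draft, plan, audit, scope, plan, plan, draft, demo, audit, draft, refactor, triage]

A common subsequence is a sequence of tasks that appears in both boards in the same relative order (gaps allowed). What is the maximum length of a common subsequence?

5

Match draft [3,1]; then scope [4,4]; then plan [6,6]; then audit [8,9]; then triage [12,12] — 5 tasks in the same relative order in both. dp[12][12] = 5 confirms this is the maximum.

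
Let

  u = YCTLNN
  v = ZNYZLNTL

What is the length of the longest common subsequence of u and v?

3

Pick Y [1,3] → T [3,7] → L [4,8]; all 3 characters appear in both, in order. Since dp[6][8] = 3, nothing longer is possible.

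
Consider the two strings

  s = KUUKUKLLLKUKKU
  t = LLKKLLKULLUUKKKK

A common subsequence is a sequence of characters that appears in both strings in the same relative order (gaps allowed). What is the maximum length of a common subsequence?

8

Taking K at s[1]=t[7]; then U at s[2]=t[8]; then U at s[3]=t[11]; then U at s[5]=t[12]; then K at s[6]=t[13]; then K at s[10]=t[14]; then K at s[12]=t[15]; then K at s[13]=t[16] gives a common subsequence of length 8. Since dp[14][16] = 8, nothing longer is possible.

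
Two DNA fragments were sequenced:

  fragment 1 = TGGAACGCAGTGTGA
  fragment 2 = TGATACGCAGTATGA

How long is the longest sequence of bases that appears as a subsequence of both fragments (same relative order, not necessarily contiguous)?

13

Match T [1,1], G [3,2], A [4,3], A [5,5], C [6,6], G [7,7], C [8,8], A [9,9], G [10,10], T [11,11], T [13,13], G [14,14], A [15,15] — 13 bases in the same relative order in both, and the DP table's final entry dp[15][15] is also 13, so no common subsequence is longer.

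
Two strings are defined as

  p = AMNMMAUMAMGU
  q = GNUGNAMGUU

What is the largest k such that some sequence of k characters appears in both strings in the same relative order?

Let dp[i][j] be the LCS length of the first i characters of p and the first j characters of q. dp[i][j] = dp[i-1][j-1]+1 when the i-th and j-th characters match, else max(dp[i-1][j], dp[i][j-1]).
    ·  G  N  U  G  N  A  M  G  U  U
 ·  0  0  0  0  0  0  0  0  0  0  0
 A  0  0  0  0  0  0  1  1  1  1  1
 M  0  0  0  0  0  0  1  2  2  2  2
 N  0  0  1  1  1  1  1  2  2  2  2
 M  0  0  1  1  1  1  1  2  2  2  2
 M  0  0  1  1  1  1  1  2  2  2  2
 A  0  0  1  1  1  1  2  2  2  2  2
 U  0  0  1  2  2  2  2  2  2  3  3
 M  0  0  1  2  2  2  2  3  3  3  3
 A  0  0  1  2  2  2  3  3  3  3  3
 M  0  0  1  2  2  2  3  4  4  4  4
 G  0  1  1  2  3  3  3  4  5  5  5
 U  0  1  1  2  3  3  3  4  5  6  6
dp[12][10] = 6. One LCS (by backtracking along matches): NUAMGU.

6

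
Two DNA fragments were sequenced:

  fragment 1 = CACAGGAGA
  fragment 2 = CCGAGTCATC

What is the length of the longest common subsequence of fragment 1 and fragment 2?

6

Match C [1,1], C [3,2], G [6,3], A [7,4], G [8,5], A [9,8] — 6 bases in the same relative order in both. dp[9][10] = 6 confirms this is the maximum.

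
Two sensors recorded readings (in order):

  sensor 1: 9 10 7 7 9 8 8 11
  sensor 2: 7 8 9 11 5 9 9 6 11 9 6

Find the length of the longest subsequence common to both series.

Taking 9 [1,6], 9 [5,7], 11 [8,9] gives a common subsequence of length 3. dp[8][11] = 3 confirms this is the maximum.

3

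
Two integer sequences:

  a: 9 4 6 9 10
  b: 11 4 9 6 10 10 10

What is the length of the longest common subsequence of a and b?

3

Let dp[i][j] be the LCS length of the first i values of a and the first j values of b. dp[i][j] = dp[i-1][j-1]+1 when the i-th and j-th values match, else max(dp[i-1][j], dp[i][j-1]).
    · 11  4  9  6 10 10 10
 ·  0  0  0  0  0  0  0  0
 9  0  0  0  1  1  1  1  1
 4  0  0  1  1  1  1  1  1
 6  0  0  1  1  2  2  2  2
 9  0  0  1  2  2  2  2  2
10  0  0  1  2  2  3  3  3
dp[5][7] = 3. One LCS (by backtracking along matches): 9, 6, 10.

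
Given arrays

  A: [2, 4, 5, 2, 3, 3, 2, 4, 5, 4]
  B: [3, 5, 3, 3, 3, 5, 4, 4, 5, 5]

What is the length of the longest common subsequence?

5

Pick 5 [3,2] → 3 [5,4] → 3 [6,5] → 4 [8,8] → 5 [9,10]; all 5 values appear in both, in order. dp[10][10] = 5 confirms this is the maximum.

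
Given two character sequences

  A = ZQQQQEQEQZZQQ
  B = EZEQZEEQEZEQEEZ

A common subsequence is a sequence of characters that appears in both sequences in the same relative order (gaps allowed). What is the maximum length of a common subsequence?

7

Match Z [1,2], Q [2,4], Q [3,8], Q [5,12], E [6,13], E [8,14], Z [11,15] — 7 characters in the same relative order in both, and the DP table's final entry dp[13][15] is also 7, so no common subsequence is longer.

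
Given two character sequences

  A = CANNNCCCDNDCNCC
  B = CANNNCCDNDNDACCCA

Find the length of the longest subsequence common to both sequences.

Pick C (A #1, B #1) → A (A #2, B #2) → N (A #3, B #3) → N (A #4, B #4) → N (A #5, B #5) → C (A #6, B #6) → C (A #7, B #7) → D (A #9, B #10) → N (A #10, B #11) → D (A #11, B #12) → C (A #12, B #14) → C (A #14, B #15) → C (A #15, B #16); all 13 characters appear in both, in order. Since dp[15][17] = 13, nothing longer is possible.

13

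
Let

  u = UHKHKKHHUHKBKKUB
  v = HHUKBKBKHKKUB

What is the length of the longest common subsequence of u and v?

Taking U at u[1]=v[3], K at u[3]=v[4], K at u[5]=v[6], K at u[6]=v[8], H at u[10]=v[9], K at u[13]=v[10], K at u[14]=v[11], U at u[15]=v[12], B at u[16]=v[13] gives a common subsequence of length 9. dp[16][13] = 9 confirms this is the maximum.

9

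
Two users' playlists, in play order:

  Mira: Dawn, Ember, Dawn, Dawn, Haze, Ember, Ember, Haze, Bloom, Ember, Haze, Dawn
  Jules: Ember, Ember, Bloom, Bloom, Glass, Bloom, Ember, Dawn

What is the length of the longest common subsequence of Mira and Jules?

Taking Ember (Mira #2, Jules #1), Ember (Mira #6, Jules #2), Bloom (Mira #9, Jules #6), Ember (Mira #10, Jules #7), Dawn (Mira #12, Jules #8) gives a common subsequence of length 5, and the DP table's final entry dp[12][8] is also 5, so no common subsequence is longer.

5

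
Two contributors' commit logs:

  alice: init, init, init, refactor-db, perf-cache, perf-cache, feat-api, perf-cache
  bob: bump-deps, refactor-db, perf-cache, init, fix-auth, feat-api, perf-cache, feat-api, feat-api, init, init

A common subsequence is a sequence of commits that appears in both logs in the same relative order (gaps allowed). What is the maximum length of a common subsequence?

Match refactor-db (alice #4, bob #2), perf-cache (alice #5, bob #3), perf-cache (alice #6, bob #7), feat-api (alice #7, bob #9) — 4 commits in the same relative order in both, and the DP table's final entry dp[8][11] is also 4, so no common subsequence is longer.

4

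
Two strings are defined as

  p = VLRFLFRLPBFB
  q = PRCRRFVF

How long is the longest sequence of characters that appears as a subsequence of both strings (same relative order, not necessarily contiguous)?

3

One common subsequence of length 3: R at p[3]=q[5], then F at p[4]=q[6], then F at p[11]=q[8]. The LCS DP gives dp[12][8] = 3, so this is optimal.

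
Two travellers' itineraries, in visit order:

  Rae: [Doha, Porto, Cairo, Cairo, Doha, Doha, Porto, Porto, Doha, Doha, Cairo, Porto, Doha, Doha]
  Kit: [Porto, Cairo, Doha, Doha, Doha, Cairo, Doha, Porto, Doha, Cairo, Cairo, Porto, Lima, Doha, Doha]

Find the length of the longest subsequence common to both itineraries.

One common subsequence of length 10: Porto [2,1], then Cairo [3,2], then Cairo [4,6], then Doha [6,7], then Porto [8,8], then Doha [9,9], then Cairo [11,11], then Porto [12,12], then Doha [13,14], then Doha [14,15]. dp[14][15] = 10 confirms this is the maximum.

10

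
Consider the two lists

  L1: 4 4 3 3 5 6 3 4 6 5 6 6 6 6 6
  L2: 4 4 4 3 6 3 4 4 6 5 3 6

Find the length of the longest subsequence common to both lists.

9

Pick 4 (L1 #1, L2 #2); then 4 (L1 #2, L2 #3); then 3 (L1 #4, L2 #4); then 6 (L1 #6, L2 #5); then 3 (L1 #7, L2 #6); then 4 (L1 #8, L2 #8); then 6 (L1 #9, L2 #9); then 5 (L1 #10, L2 #10); then 6 (L1 #15, L2 #12); all 9 values appear in both, in order. Since dp[15][12] = 9, nothing longer is possible.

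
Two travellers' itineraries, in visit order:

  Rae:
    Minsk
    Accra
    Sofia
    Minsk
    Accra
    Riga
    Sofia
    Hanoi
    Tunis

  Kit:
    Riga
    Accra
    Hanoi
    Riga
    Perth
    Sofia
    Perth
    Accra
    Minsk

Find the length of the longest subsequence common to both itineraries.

3

Pick Accra (Rae #2, Kit #2), then Sofia (Rae #3, Kit #6), then Minsk (Rae #4, Kit #9); all 3 stops appear in both, in order. Since dp[9][9] = 3, nothing longer is possible.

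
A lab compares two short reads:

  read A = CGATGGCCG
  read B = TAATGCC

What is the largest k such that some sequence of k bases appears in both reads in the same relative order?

Let dp[i][j] be the LCS length of the first i bases of read A and the first j bases of read B. dp[i][j] = dp[i-1][j-1]+1 when the i-th and j-th bases match, else max(dp[i-1][j], dp[i][j-1]).
    ·  T  A  A  T  G  C  C
 ·  0  0  0  0  0  0  0  0
 C  0  0  0  0  0  0  1  1
 G  0  0  0  0  0  1  1  1
 A  0  0  1  1  1  1  1  1
 T  0  1  1  1  2  2  2  2
 G  0  1  1  1  2  3  3  3
 G  0  1  1  1  2  3  3  3
 C  0  1  1  1  2  3  4  4
 C  0  1  1  1  2  3  4  5
 G  0  1  1  1  2  3  4  5
dp[9][7] = 5. One LCS (by backtracking along matches): ATGCC.

5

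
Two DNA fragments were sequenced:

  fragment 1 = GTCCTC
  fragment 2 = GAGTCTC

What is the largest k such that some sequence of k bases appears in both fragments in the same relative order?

Pick G [1,3] → T [2,4] → C [4,5] → T [5,6] → C [6,7]; all 5 bases appear in both, in order. dp[6][7] = 5 confirms this is the maximum.

5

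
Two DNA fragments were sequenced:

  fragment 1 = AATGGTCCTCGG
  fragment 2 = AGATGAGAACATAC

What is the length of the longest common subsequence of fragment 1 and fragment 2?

8

One common subsequence of length 8: A at fragment 1[1]=fragment 2[1]; then A at fragment 1[2]=fragment 2[3]; then T at fragment 1[3]=fragment 2[4]; then G at fragment 1[4]=fragment 2[5]; then G at fragment 1[5]=fragment 2[7]; then C at fragment 1[7]=fragment 2[10]; then T at fragment 1[9]=fragment 2[12]; then C at fragment 1[10]=fragment 2[14]. The LCS DP gives dp[12][14] = 8, so this is optimal.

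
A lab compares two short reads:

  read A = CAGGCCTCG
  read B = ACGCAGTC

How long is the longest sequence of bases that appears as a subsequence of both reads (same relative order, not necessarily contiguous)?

5

Let dp[i][j] be the LCS length of the first i bases of read A and the first j bases of read B. dp[i][j] = dp[i-1][j-1]+1 when the i-th and j-th bases match, else max(dp[i-1][j], dp[i][j-1]).
    ·  A  C  G  C  A  G  T  C
 ·  0  0  0  0  0  0  0  0  0
 C  0  0  1  1  1  1  1  1  1
 A  0  1  1  1  1  2  2  2  2
 G  0  1  1  2  2  2  3  3  3
 G  0  1  1  2  2  2  3  3  3
 C  0  1  2  2  3  3  3  3  4
 C  0  1  2  2  3  3  3  3  4
 T  0  1  2  2  3  3  3  4  4
 C  0  1  2  2  3  3  3  4  5
 G  0  1  2  3  3  3  4  4  5
dp[9][8] = 5. One LCS (by backtracking along matches): CAGTC.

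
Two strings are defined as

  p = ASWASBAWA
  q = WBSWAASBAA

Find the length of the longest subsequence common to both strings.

Let dp[i][j] be the LCS length of the first i characters of p and the first j characters of q. dp[i][j] = dp[i-1][j-1]+1 when the i-th and j-th characters match, else max(dp[i-1][j], dp[i][j-1]).
    ·  W  B  S  W  A  A  S  B  A  A
 ·  0  0  0  0  0  0  0  0  0  0  0
 A  0  0  0  0  0  1  1  1  1  1  1
 S  0  0  0  1  1  1  1  2  2  2  2
 W  0  1  1  1  2  2  2  2  2  2  2
 A  0  1  1  1  2  3  3  3  3  3  3
 S  0  1  1  2  2  3  3  4  4  4  4
 B  0  1  2  2  2  3  3  4  5  5  5
 A  0  1  2  2  2  3  4  4  5  6  6
 W  0  1  2  2  3  3  4  4  5  6  6
 A  0  1  2  2  3  4  4  4  5  6  7
dp[9][10] = 7. One LCS (by backtracking along matches): SWASBAA.

7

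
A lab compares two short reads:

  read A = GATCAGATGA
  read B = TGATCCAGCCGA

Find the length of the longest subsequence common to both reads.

8

Match G [1,2], then A [2,3], then T [3,4], then C [4,6], then A [5,7], then G [6,8], then G [9,11], then A [10,12] — 8 bases in the same relative order in both, and the DP table's final entry dp[10][12] is also 8, so no common subsequence is longer.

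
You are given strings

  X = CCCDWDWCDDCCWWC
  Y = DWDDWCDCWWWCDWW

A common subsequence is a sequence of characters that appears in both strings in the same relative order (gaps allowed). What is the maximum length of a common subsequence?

Pick D (X #4, Y #1); then W (X #5, Y #2); then D (X #6, Y #4); then W (X #7, Y #5); then C (X #8, Y #6); then D (X #10, Y #7); then C (X #11, Y #8); then C (X #12, Y #12); then W (X #13, Y #14); then W (X #14, Y #15); all 10 characters appear in both, in order. dp[15][15] = 10 confirms this is the maximum.

10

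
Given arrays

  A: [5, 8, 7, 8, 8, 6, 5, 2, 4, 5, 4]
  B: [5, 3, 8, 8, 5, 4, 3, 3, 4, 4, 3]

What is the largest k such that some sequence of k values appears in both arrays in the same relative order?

Let dp[i][j] be the LCS length of the first i values of A and the first j values of B. dp[i][j] = dp[i-1][j-1]+1 when the i-th and j-th values match, else max(dp[i-1][j], dp[i][j-1]).
    ·  5  3  8  8  5  4  3  3  4  4  3
 ·  0  0  0  0  0  0  0  0  0  0  0  0
 5  0  1  1  1  1  1  1  1  1  1  1  1
 8  0  1  1  2  2  2  2  2  2  2  2  2
 7  0  1  1  2  2  2  2  2  2  2  2  2
 8  0  1  1  2  3  3  3  3  3  3  3  3
 8  0  1  1  2  3  3  3  3  3  3  3  3
 6  0  1  1  2  3  3  3  3  3  3  3  3
 5  0  1  1  2  3  4  4  4  4  4  4  4
 2  0  1  1  2  3  4  4  4  4  4  4  4
 4  0  1  1  2  3  4  5  5  5  5  5  5
 5  0  1  1  2  3  4  5  5  5  5  5  5
 4  0  1  1  2  3  4  5  5  5  6  6  6
dp[11][11] = 6. One LCS (by backtracking along matches): 5, 8, 8, 5, 4, 4.

6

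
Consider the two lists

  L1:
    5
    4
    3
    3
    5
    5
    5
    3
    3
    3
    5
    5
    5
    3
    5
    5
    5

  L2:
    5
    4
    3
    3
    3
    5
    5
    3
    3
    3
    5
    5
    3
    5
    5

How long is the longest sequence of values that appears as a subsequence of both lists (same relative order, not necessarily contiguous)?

14

One common subsequence of length 14: 5 at L1[1]=L2[1], then 4 at L1[2]=L2[2], then 3 at L1[3]=L2[4], then 3 at L1[4]=L2[5], then 5 at L1[6]=L2[6], then 5 at L1[7]=L2[7], then 3 at L1[8]=L2[8], then 3 at L1[9]=L2[9], then 3 at L1[10]=L2[10], then 5 at L1[12]=L2[11], then 5 at L1[13]=L2[12], then 3 at L1[14]=L2[13], then 5 at L1[16]=L2[14], then 5 at L1[17]=L2[15]. The LCS DP gives dp[17][15] = 14, so this is optimal.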